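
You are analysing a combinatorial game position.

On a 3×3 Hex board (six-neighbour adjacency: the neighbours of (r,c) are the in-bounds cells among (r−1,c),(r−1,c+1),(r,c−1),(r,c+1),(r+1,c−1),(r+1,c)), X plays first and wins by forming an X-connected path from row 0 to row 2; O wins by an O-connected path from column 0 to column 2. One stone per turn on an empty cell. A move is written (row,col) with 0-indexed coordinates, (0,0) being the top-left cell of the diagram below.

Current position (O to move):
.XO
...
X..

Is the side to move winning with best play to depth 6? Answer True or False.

O winning at [.XO/.../X..]: False

[.XO/.../X..] O move#1: (0,0):-1/OXO/.../X..*, (1,0):-1/.XO/O../X.., (1,1):-1/.XO/.O./X.., (1,2):-1/.XO/..O/X.., (2,1):-1/.XO/.../XO., (2,2):-1/.XO/.../X.O
[OXO/.../X..] X move#2: (1,0):+1/OXO/X../X..*, (1,1):+1/OXO/.X./X.., (1,2):+1/OXO/..X/X.., (2,1):+1/OXO/.../XX., (2,2):+1/OXO/.../X.X
[OXO/X../X..] end (terminal -1, O#3); searched .XO/.../X.. to 6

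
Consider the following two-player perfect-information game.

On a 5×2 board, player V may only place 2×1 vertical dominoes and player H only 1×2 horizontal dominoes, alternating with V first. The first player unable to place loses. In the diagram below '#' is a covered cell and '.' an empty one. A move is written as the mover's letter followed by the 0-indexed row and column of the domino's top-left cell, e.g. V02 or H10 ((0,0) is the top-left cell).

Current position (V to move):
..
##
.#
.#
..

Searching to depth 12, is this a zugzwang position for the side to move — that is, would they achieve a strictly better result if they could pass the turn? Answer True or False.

[../##/.#/.#/..] V move#1: V20:-1/../##/##/##/..*, V30:-1/../##/.#/##/#.
[../##/##/##/..] H move#2: H00:+1/##/##/##/##/..*, H40:+1/../##/##/##/##
[##/##/##/##/..] end (terminal -1, V#3); searched ../##/.#/.#/.. to 12
if V skipped the turn, H would face:
~ [../##/.#/.#/..] H move#1: H00:-1/##/##/.#/.#/.., H40:+1/../##/.#/.#/##*
~ [../##/.#/.#/##] V move#2: V20:-1/../##/##/##/##*
~ [../##/##/##/##] H move#3: H00:+1/##/##/##/##/##*
~ [##/##/##/##/##] end (terminal -1, V#4); searched ../##/.#/.#/.. to 12
compare (V): move=-1 vs pass=-1

zugzwang(../##/.#/.#/.., V) = False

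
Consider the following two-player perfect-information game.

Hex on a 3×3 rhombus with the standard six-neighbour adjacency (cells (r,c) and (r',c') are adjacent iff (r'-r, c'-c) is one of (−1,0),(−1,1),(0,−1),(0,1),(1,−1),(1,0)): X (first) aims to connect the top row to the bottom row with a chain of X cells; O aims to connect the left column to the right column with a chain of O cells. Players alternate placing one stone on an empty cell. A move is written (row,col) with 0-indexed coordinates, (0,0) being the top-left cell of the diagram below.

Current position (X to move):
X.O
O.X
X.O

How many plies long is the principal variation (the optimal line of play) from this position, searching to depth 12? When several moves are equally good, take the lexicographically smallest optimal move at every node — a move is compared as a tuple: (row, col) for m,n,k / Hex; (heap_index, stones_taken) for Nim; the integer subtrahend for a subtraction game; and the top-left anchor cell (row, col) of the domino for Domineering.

p1 X@[X.O/O.X/X.O]: (0,1)[XXO/O.X/X.O]-1* (1,1)[X.O/OXX/X.O]-1 (2,1)[X.O/O.X/XXO]-1
p2 O@[XXO/O.X/X.O]: (1,1)[XXO/OOX/X.O]+1* (2,1)[XXO/O.X/XOO]-1
p3 X@[XXO/OOX/X.O] terminal -1; root [X.O/O.X/X.O] d12

PV length from [X.O/O.X/X.O]: 2 plies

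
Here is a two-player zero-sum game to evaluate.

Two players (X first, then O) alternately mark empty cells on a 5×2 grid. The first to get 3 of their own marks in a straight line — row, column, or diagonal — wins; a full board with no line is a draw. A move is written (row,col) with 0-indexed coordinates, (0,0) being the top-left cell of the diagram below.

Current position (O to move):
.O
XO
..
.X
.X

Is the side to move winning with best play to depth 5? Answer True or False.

O winning at [.O/XO/../.X/.X]: True

p1 O@[.O/XO/../.X/.X]: (0,0)[OO/XO/../.X/.X]-1 (2,0)[.O/XO/O./.X/.X]-1 (2,1)[.O/XO/.O/.X/.X]+1* (3,0)[.O/XO/../OX/.X]-1 (4,0)[.O/XO/../.X/OX]-1
p2 X@[.O/XO/.O/.X/.X] terminal -1; root [.O/XO/../.X/.X] d5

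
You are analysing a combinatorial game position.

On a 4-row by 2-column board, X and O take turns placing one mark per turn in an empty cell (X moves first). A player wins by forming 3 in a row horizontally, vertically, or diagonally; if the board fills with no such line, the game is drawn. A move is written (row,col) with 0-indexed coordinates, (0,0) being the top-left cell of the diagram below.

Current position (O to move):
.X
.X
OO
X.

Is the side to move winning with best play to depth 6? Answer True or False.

O winning at [.X/.X/OO/X.]: False

[.X/.X/OO/X.] O move#1: (0,0):+0/OX/.X/OO/X.*, (1,0):+0/.X/OX/OO/X., (3,1):+0/.X/.X/OO/XO
[OX/.X/OO/X.] X move#2: (1,0):+0/OX/XX/OO/X.*, (3,1):-1/OX/.X/OO/XX
[OX/XX/OO/X.] O move#3: (3,1):+0/OX/XX/OO/XO*
[OX/XX/OO/XO] end (terminal +0, X#4); searched .X/.X/OO/X. to 6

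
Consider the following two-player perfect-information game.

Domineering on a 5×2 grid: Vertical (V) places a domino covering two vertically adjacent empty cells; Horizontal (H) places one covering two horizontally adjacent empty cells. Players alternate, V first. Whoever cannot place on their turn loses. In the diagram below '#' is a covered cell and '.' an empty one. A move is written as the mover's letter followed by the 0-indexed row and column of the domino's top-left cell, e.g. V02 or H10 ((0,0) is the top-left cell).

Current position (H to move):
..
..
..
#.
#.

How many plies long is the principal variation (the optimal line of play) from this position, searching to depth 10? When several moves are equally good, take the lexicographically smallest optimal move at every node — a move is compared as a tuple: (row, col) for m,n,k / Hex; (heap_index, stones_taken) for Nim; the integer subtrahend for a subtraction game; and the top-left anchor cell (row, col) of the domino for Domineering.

PV length from [../../../#./#.]: 3 plies

p1 H@[../../../#./#.]: H00[##/../../#./#.]-1 H10[../##/../#./#.]+1* H20[../../##/#./#.]-1
p2 V@[../##/../#./#.]: V21[../##/.#/##/#.]-1* V31[../##/../##/##]-1
p3 H@[../##/.#/##/#.]: H00[##/##/.#/##/#.]+1*
p4 V@[##/##/.#/##/#.] terminal -1; root [../../../#./#.] d10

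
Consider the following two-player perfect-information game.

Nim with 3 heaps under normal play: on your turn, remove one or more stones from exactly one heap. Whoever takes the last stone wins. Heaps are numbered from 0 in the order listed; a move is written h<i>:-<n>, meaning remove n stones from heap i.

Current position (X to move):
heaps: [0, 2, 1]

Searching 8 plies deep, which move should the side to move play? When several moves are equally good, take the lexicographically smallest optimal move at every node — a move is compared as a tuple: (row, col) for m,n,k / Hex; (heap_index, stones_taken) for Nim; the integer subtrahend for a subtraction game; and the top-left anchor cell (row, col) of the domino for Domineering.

X's best at [(0,2,1)]: h1:-1

[(0,2,1)] X move#1: h1:-1:+1/(0,1,1)*, h1:-2:-1/(0,0,1), h2:-1:-1/(0,2,0)
[(0,1,1)] O move#2: h1:-1:-1/(0,0,1)*, h2:-1:-1/(0,1,0)
[(0,0,1)] X move#3: h2:-1:+1/(0,0,0)*
[(0,0,0)] end (terminal -1, O#4); searched (0,2,1) to 8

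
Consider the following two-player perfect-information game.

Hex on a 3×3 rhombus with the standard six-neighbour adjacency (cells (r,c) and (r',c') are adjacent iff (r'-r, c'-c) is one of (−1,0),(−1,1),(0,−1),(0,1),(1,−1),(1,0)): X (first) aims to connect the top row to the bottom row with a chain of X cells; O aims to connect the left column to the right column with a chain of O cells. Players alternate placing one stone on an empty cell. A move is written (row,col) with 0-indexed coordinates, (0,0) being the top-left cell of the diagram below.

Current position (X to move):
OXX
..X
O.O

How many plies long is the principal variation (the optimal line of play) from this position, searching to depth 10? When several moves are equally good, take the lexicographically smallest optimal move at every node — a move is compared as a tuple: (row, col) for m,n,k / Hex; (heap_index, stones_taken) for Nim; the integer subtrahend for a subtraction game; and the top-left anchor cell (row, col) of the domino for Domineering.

PV length from [OXX/..X/O.O]: 1 ply

[OXX/..X/O.O] X move#1: (1,0):-1/OXX/X.X/O.O, (1,1):-1/OXX/.XX/O.O, (2,1):+1/OXX/..X/OXO*
[OXX/..X/OXO] end (terminal -1, O#2); searched OXX/..X/O.O to 10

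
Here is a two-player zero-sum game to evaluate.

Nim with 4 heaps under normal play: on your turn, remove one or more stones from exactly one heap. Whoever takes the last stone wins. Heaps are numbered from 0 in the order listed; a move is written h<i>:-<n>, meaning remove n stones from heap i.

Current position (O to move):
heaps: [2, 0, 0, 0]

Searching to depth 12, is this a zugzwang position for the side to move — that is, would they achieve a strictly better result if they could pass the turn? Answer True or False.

zugzwang((2,0,0,0), O) = False

[(2,0,0,0)] O move#1: h0:-1:-1/(1,0,0,0), h0:-2:+1/(0,0,0,0)*
[(0,0,0,0)] end (terminal -1, X#2); searched (2,0,0,0) to 12
pass branch (X moves first from the same position):
  | [(2,0,0,0)] X move#1: h0:-1:-1/(1,0,0,0), h0:-2:+1/(0,0,0,0)*
  | [(0,0,0,0)] end (terminal -1, O#2); searched (2,0,0,0) to 12
O moving scores +1; O passing scores -1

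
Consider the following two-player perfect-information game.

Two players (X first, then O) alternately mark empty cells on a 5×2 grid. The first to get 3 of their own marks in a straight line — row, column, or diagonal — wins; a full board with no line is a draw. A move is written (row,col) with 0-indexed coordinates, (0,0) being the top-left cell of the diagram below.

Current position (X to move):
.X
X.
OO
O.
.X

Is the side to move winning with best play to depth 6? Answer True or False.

ply 1, X at .X/X./OO/O./.X | (0,0)=-1→XX/X./OO/O./.X; (1,1)=-1→.X/XX/OO/O./.X; (3,1)=-1→.X/X./OO/OX/.X; (4,0)=+0→.X/X./OO/O./XX*
ply 2, O at .X/X./OO/O./XX | (0,0)=+0→OX/X./OO/O./XX*; (1,1)=+0→.X/XO/OO/O./XX; (3,1)=+0→.X/X./OO/OO/XX
ply 3, X at OX/X./OO/O./XX | (1,1)=+0→OX/XX/OO/O./XX*; (3,1)=+0→OX/X./OO/OX/XX
ply 4, O at OX/XX/OO/O./XX | (3,1)=+0→OX/XX/OO/OO/XX*
ply 5: OX/XX/OO/OO/XX is terminal +0 (X); from .X/X./OO/O./.X depth 6

X winning at [.X/X./OO/O./.X]: False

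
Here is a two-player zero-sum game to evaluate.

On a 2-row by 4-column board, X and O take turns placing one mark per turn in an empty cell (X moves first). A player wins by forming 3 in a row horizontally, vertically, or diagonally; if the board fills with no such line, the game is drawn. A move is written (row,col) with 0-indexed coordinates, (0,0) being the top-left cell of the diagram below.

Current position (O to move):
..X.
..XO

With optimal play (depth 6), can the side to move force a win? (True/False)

ply 1, O at ..X./..XO | (0,0)=+0→O.X./..XO*; (0,1)=+0→.OX./..XO; (0,3)=+0→..XO/..XO; (1,0)=-1→..X./O.XO; (1,1)=-1→..X./.OXO
ply 2, X at O.X./..XO | (0,1)=+0→OXX./..XO*; (0,3)=+0→O.XX/..XO; (1,0)=+0→O.X./X.XO; (1,1)=+0→O.X./.XXO
ply 3, O at OXX./..XO | (0,3)=+0→OXXO/..XO*; (1,0)=-1→OXX./O.XO; (1,1)=-1→OXX./.OXO
ply 4, X at OXXO/..XO | (1,0)=+0→OXXO/X.XO*; (1,1)=+0→OXXO/.XXO
ply 5, O at OXXO/X.XO | (1,1)=+0→OXXO/XOXO*
ply 6: OXXO/XOXO is terminal +0 (X); from ..X./..XO depth 6

O winning at [..X./..XO]: False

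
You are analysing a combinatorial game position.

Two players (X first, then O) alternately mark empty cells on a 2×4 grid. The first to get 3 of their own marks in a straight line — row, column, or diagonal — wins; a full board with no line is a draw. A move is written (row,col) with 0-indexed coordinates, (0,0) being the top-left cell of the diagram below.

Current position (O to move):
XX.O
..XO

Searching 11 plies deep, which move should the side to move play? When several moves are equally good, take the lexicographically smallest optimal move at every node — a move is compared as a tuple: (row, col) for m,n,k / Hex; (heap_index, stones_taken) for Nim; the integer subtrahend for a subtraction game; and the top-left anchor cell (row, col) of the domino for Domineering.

O's best at [XX.O/..XO]: (0,2)

[XX.O/..XO] O move#1: (0,2):+0/XXOO/..XO*, (1,0):-1/XX.O/O.XO, (1,1):-1/XX.O/.OXO
[XXOO/..XO] X move#2: (1,0):+0/XXOO/X.XO*, (1,1):+0/XXOO/.XXO
[XXOO/X.XO] O move#3: (1,1):+0/XXOO/XOXO*
[XXOO/XOXO] end (terminal +0, X#4); searched XX.O/..XO to 11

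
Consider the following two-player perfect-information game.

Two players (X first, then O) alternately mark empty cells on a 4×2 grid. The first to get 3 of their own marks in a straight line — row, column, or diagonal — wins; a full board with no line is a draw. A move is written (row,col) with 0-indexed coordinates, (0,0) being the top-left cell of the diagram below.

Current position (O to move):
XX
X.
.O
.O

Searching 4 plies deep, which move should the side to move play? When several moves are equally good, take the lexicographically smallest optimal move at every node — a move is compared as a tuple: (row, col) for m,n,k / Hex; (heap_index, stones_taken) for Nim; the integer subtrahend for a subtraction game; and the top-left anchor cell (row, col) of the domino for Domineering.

[XX/X./.O/.O] O move#1: (1,1):+1/XX/XO/.O/.O*, (2,0):+0/XX/X./OO/.O, (3,0):-1/XX/X./.O/OO
[XX/XO/.O/.O] end (terminal -1, X#2); searched XX/X./.O/.O to 4

O's best at [XX/X./.O/.O]: (1,1)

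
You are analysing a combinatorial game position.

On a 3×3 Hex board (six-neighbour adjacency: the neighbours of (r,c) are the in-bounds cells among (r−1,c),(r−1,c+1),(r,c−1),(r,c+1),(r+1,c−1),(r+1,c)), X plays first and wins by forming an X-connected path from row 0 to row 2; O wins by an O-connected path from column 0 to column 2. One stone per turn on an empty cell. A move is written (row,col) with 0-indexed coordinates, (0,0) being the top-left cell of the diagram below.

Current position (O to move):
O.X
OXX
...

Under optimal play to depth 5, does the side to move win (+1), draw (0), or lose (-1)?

ply 1, O at O.X/OXX/... | (0,1)=-1→OOX/OXX/...*; (2,0)=-1→O.X/OXX/O..; (2,1)=-1→O.X/OXX/.O.; (2,2)=-1→O.X/OXX/..O
ply 2, X at OOX/OXX/... | (2,0)=+1→OOX/OXX/X..*; (2,1)=+1→OOX/OXX/.X.; (2,2)=+1→OOX/OXX/..X
ply 3: OOX/OXX/X.. is terminal -1 (O); from O.X/OXX/... depth 5

value(O.X/OXX/..., O) = -1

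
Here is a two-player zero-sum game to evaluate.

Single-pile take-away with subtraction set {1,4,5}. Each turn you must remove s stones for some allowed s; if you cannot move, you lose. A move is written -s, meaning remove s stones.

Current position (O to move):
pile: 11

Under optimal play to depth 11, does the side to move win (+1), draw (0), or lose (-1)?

ply 1, O at 11 | -1=+1→10*; -4=-1→7; -5=-1→6
ply 2, X at 10 | -1=-1→9*; -4=-1→6; -5=-1→5
ply 3, O at 9 | -1=+1→8*; -4=-1→5; -5=-1→4
ply 4, X at 8 | -1=-1→7*; -4=-1→4; -5=-1→3
ply 5, O at 7 | -1=-1→6; -4=-1→3; -5=+1→2*
ply 6, X at 2 | -1=-1→1*
ply 7, O at 1 | -1=+1→0*
ply 8: 0 is terminal -1 (X); from 11 depth 11

value(11, O) = +1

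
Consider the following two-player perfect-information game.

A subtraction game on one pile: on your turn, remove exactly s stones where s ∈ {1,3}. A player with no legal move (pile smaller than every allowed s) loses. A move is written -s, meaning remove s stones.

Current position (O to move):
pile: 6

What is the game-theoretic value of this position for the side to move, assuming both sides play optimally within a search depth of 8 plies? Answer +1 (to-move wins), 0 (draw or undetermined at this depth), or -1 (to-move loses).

value(6, O) = -1

[6] O move#1: -1:-1/5*, -3:-1/3
[5] X move#2: -1:+1/4*, -3:+1/2
[4] O move#3: -1:-1/3*, -3:-1/1
[3] X move#4: -1:+1/2*, -3:+1/0
[2] O move#5: -1:-1/1*
[1] X move#6: -1:+1/0*
[0] end (terminal -1, O#7); searched 6 to 8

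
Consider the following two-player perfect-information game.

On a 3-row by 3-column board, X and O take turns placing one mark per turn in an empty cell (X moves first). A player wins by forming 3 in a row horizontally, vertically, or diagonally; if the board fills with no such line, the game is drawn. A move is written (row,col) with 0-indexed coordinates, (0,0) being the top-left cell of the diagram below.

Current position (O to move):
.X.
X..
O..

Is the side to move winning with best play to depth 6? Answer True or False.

O winning at [.X./X../O..]: True

p1 O@[.X./X../O..]: (0,0)[OX./X../O..]-1 (0,2)[.XO/X../O..]-1 (1,1)[.X./XO./O..]+0 (1,2)[.X./X.O/O..]+0 (2,1)[.X./X../OO.]-1 (2,2)[.X./X../O.O]+1*
p2 X@[.X./X../O.O]: (0,0)[XX./X../O.O]-1* (0,2)[.XX/X../O.O]-1 (1,1)[.X./XX./O.O]-1 (1,2)[.X./X.X/O.O]-1 (2,1)[.X./X../OXO]-1
p3 O@[XX./X../O.O]: (0,2)[XXO/X../O.O]+1* (1,1)[XX./XO./O.O]-1 (1,2)[XX./X.O/O.O]-1 (2,1)[XX./X../OOO]+1
p4 X@[XXO/X../O.O]: (1,1)[XXO/XX./O.O]-1* (1,2)[XXO/X.X/O.O]-1 (2,1)[XXO/X../OXO]-1
p5 O@[XXO/XX./O.O]: (1,2)[XXO/XXO/O.O]+1* (2,1)[XXO/XX./OOO]+1
p6 X@[XXO/XXO/O.O] terminal -1; root [.X./X../O..] d6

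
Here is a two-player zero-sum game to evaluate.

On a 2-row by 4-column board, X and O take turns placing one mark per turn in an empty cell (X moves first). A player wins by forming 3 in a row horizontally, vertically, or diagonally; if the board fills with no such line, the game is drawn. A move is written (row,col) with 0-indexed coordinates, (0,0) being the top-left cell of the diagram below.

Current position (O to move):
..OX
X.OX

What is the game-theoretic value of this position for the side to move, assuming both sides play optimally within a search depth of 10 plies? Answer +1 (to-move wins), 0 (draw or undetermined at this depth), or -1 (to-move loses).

value(..OX/X.OX, O) = 0

ply 1, O at ..OX/X.OX | (0,0)=+0→O.OX/X.OX*; (0,1)=+0→.OOX/X.OX; (1,1)=+0→..OX/XOOX
ply 2, X at O.OX/X.OX | (0,1)=+0→OXOX/X.OX*; (1,1)=-1→O.OX/XXOX
ply 3, O at OXOX/X.OX | (1,1)=+0→OXOX/XOOX*
ply 4: OXOX/XOOX is terminal +0 (X); from ..OX/X.OX depth 10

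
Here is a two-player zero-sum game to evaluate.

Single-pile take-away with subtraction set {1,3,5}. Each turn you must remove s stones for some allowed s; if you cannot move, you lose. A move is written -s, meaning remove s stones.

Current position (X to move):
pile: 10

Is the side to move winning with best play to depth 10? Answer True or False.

X winning at [10]: False

ply 1, X at 10 | -1=-1→9*; -3=-1→7; -5=-1→5
ply 2, O at 9 | -1=+1→8*; -3=+1→6; -5=+1→4
ply 3, X at 8 | -1=-1→7*; -3=-1→5; -5=-1→3
ply 4, O at 7 | -1=+1→6*; -3=+1→4; -5=+1→2
ply 5, X at 6 | -1=-1→5*; -3=-1→3; -5=-1→1
ply 6, O at 5 | -1=+1→4*; -3=+1→2; -5=+1→0
ply 7, X at 4 | -1=-1→3*; -3=-1→1
ply 8, O at 3 | -1=+1→2*; -3=+1→0
ply 9, X at 2 | -1=-1→1*
ply 10, O at 1 | -1=+1→0*
ply 11: 0 is terminal -1 (X); from 10 depth 10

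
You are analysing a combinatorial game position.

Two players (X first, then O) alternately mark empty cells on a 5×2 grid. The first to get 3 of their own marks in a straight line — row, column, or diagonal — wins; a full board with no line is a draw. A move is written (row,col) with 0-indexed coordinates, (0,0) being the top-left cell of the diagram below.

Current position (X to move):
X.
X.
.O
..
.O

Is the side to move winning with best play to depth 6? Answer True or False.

ply 1, X at X./X./.O/../.O | (0,1)=-1→XX/X./.O/../.O; (1,1)=-1→X./XX/.O/../.O; (2,0)=+1→X./X./XO/../.O*; (3,0)=-1→X./X./.O/X./.O; (3,1)=+0→X./X./.O/.X/.O; (4,0)=-1→X./X./.O/../XO
ply 2: X./X./XO/../.O is terminal -1 (O); from X./X./.O/../.O depth 6

X winning at [X./X./.O/../.O]: True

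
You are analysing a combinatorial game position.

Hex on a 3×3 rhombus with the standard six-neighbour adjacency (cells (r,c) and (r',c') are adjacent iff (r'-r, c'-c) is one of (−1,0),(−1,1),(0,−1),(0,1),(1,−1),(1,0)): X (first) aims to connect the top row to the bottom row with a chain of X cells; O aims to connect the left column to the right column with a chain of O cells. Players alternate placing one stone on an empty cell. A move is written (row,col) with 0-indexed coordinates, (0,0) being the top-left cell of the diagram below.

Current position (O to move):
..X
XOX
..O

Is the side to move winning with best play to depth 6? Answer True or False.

[..X/XOX/..O] O move#1: (0,0):-1/O.X/XOX/..O*, (0,1):-1/.OX/XOX/..O, (2,0):-1/..X/XOX/O.O, (2,1):-1/..X/XOX/.OO
[O.X/XOX/..O] X move#2: (0,1):+1/OXX/XOX/..O*, (2,0):+1/O.X/XOX/X.O, (2,1):+1/O.X/XOX/.XO
[OXX/XOX/..O] O move#3: (2,0):-1/OXX/XOX/O.O*, (2,1):-1/OXX/XOX/.OO
[OXX/XOX/O.O] X move#4: (2,1):+1/OXX/XOX/OXO*
[OXX/XOX/OXO] end (terminal -1, O#5); searched ..X/XOX/..O to 6

O winning at [..X/XOX/..O]: False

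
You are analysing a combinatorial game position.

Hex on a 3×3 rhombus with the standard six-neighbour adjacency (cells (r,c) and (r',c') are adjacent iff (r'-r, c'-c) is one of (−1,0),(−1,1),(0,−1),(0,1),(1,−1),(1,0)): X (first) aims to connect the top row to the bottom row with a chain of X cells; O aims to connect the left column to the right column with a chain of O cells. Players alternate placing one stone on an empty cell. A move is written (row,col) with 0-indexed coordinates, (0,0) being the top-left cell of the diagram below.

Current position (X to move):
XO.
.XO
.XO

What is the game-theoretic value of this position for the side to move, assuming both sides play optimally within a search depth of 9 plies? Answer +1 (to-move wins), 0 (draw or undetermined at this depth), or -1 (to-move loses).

value(XO./.XO/.XO, X) = +1

ply 1, X at XO./.XO/.XO | (0,2)=+1→XOX/.XO/.XO*; (1,0)=+1→XO./XXO/.XO; (2,0)=+1→XO./.XO/XXO
ply 2: XOX/.XO/.XO is terminal -1 (O); from XO./.XO/.XO depth 9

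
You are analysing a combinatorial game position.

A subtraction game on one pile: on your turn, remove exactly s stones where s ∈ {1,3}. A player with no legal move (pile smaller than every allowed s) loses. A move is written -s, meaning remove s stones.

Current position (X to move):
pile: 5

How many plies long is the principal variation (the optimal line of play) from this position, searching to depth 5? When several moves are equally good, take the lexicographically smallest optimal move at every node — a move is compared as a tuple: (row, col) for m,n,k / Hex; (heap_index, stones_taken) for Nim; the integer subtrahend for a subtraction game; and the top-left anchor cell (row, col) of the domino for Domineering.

PV length from [5]: 5 plies

p1 X@[5]: -1[4]+1* -3[2]+1
p2 O@[4]: -1[3]-1* -3[1]-1
p3 X@[3]: -1[2]+1* -3[0]+1
p4 O@[2]: -1[1]-1*
p5 X@[1]: -1[0]+1*
p6 O@[0] terminal -1; root [5] d5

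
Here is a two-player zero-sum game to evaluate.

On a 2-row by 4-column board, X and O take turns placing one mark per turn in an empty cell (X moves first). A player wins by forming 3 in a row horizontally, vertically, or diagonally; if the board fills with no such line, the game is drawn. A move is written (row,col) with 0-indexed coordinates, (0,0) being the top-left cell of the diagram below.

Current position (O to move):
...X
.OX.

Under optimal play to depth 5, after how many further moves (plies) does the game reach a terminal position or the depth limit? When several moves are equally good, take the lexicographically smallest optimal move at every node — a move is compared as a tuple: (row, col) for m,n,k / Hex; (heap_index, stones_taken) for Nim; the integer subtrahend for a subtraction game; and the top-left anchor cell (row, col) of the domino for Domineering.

ply 1, O at ...X/.OX. | (0,0)=+0→O..X/.OX.*; (0,1)=+0→.O.X/.OX.; (0,2)=+0→..OX/.OX.; (1,0)=+0→...X/OOX.; (1,3)=+0→...X/.OXO
ply 2, X at O..X/.OX. | (0,1)=+0→OX.X/.OX.*; (0,2)=+0→O.XX/.OX.; (1,0)=+0→O..X/XOX.; (1,3)=+0→O..X/.OXX
ply 3, O at OX.X/.OX. | (0,2)=+0→OXOX/.OX.*; (1,0)=-1→OX.X/OOX.; (1,3)=-1→OX.X/.OXO
ply 4, X at OXOX/.OX. | (1,0)=+0→OXOX/XOX.*; (1,3)=+0→OXOX/.OXX
ply 5, O at OXOX/XOX. | (1,3)=+0→OXOX/XOXO*
ply 6: OXOX/XOXO is terminal +0 (X); from ...X/.OX. depth 5

PV length from [...X/.OX.]: 5 plies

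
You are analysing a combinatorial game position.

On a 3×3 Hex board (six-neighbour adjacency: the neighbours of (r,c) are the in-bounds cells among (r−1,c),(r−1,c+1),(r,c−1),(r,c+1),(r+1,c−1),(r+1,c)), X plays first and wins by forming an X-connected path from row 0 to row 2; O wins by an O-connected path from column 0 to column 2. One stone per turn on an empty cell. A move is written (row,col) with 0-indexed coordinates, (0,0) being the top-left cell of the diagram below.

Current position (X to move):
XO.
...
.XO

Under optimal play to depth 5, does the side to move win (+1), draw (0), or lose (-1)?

value(XO./.../.XO, X) = +1

[XO./.../.XO] X move#1: (0,2):+1/XOX/.../.XO*, (1,0):+1/XO./X../.XO, (1,1):+1/XO./.X./.XO, (1,2):+1/XO./..X/.XO, (2,0):+1/XO./.../XXO
[XOX/.../.XO] O move#2: (1,0):-1/XOX/O../.XO*, (1,1):-1/XOX/.O./.XO, (1,2):-1/XOX/..O/.XO, (2,0):-1/XOX/.../OXO
[XOX/O../.XO] X move#3: (1,1):+1/XOX/OX./.XO*, (1,2):+1/XOX/O.X/.XO, (2,0):+1/XOX/O../XXO
[XOX/OX./.XO] end (terminal -1, O#4); searched XO./.../.XO to 5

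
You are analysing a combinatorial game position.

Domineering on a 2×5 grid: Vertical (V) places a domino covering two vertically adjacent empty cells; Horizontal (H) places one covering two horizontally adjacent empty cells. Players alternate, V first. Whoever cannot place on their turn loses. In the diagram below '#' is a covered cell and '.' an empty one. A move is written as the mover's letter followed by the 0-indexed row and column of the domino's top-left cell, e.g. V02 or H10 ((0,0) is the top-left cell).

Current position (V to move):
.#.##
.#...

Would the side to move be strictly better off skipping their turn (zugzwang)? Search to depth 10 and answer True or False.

[.#.##/.#...] V move#1: V00:-1/##.##/##..., V02:+1/.####/.##..*
[.####/.##..] H move#2: H13:-1/.####/.####*
[.####/.####] V move#3: V00:+1/#####/#####*
[#####/#####] end (terminal -1, H#4); searched .#.##/.#... to 10
suppose V passes — search the same position with H to move:
pass> [.#.##/.#...] H move#1: H12:-1/.#.##/.###.*, H13:-1/.#.##/.#.##
pass> [.#.##/.###.] V move#2: V00:+1/##.##/####.*
pass> [##.##/####.] end (terminal -1, H#3); searched .#.##/.#... to 10
for V: play +1, pass +1

zugzwang(.#.##/.#..., V) = False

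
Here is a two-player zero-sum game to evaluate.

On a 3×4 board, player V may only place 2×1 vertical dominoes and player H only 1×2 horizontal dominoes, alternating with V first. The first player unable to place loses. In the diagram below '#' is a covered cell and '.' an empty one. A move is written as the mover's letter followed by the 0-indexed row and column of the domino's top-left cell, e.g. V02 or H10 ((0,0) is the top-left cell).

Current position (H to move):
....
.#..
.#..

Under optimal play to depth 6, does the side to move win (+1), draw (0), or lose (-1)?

value(..../.#../.#.., H) = +1

ply 1, H at ..../.#../.#.. | H00=-1→##../.#../.#..; H01=-1→.##./.#../.#..; H02=-1→..##/.#../.#..; H12=+1→..../.###/.#..*; H22=-1→..../.#../.###
ply 2, V at ..../.###/.#.. | V00=-1→#.../####/.#..*; V10=-1→..../####/##..
ply 3, H at #.../####/.#.. | H01=+1→###./####/.#..*; H02=+1→#.##/####/.#..; H22=+1→#.../####/.###
ply 4: ###./####/.#.. is terminal -1 (V); from ..../.#../.#.. depth 6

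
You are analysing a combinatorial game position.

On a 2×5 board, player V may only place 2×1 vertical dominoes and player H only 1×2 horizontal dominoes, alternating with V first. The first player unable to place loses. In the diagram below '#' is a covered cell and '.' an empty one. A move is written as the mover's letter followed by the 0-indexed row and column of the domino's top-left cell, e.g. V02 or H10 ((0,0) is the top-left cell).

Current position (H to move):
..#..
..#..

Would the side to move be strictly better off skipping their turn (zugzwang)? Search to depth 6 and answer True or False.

zugzwang(..#../..#.., H) = True

[..#../..#..] H move#1: H00:-1/###../..#..*, H03:-1/..###/..#.., H10:-1/..#../###.., H13:-1/..#../..###
[###../..#..] V move#2: V03:+1/####./..##.*, V04:+1/###.#/..#.#
[####./..##.] H move#3: H10:-1/####./####.*
[####./####.] V move#4: V04:+1/#####/#####*
[#####/#####] end (terminal -1, H#5); searched ..#../..#.. to 6
if H skipped the turn, V would face:
~ [..#../..#..] V move#1: V00:-1/#.#../#.#..*, V01:-1/.##../.##.., V03:-1/..##./..##., V04:-1/..#.#/..#.#
~ [#.#../#.#..] H move#2: H03:+1/#.###/#.#..*, H13:+1/#.#../#.###
~ [#.###/#.#..] V move#3: V01:-1/#####/###..*
~ [#####/###..] H move#4: H13:+1/#####/#####*
~ [#####/#####] end (terminal -1, V#5); searched ..#../..#.. to 6
compare (H): move=-1 vs pass=+1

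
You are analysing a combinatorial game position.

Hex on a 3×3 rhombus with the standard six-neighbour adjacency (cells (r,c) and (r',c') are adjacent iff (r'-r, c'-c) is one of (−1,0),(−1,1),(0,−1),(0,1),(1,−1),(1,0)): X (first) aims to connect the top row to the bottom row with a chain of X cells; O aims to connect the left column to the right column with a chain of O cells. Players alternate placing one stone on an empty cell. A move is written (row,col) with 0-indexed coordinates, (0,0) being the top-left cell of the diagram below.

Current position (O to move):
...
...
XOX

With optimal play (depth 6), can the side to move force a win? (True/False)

ply 1, O at .../.../XOX | (0,0)=-1→O../.../XOX*; (0,1)=-1→.O./.../XOX; (0,2)=-1→..O/.../XOX; (1,0)=-1→.../O../XOX; (1,1)=-1→.../.O./XOX; (1,2)=-1→.../..O/XOX
ply 2, X at O../.../XOX | (0,1)=+1→OX./.../XOX*; (0,2)=+1→O.X/.../XOX; (1,0)=+1→O../X../XOX; (1,1)=+1→O../.X./XOX; (1,2)=+1→O../..X/XOX
ply 3, O at OX./.../XOX | (0,2)=-1→OXO/.../XOX*; (1,0)=-1→OX./O../XOX; (1,1)=-1→OX./.O./XOX; (1,2)=-1→OX./..O/XOX
ply 4, X at OXO/.../XOX | (1,0)=+1→OXO/X../XOX*; (1,1)=+1→OXO/.X./XOX; (1,2)=+1→OXO/..X/XOX
ply 5: OXO/X../XOX is terminal -1 (O); from .../.../XOX depth 6

O winning at [.../.../XOX]: False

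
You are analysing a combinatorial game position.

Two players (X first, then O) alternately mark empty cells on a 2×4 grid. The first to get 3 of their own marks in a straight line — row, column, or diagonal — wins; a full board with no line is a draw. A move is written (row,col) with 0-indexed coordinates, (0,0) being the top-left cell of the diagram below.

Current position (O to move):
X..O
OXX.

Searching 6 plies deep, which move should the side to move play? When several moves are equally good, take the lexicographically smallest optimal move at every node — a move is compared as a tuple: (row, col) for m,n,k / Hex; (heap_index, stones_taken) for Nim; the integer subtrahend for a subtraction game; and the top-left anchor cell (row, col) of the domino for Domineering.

ply 1, O at X..O/OXX. | (0,1)=-1→XO.O/OXX.; (0,2)=-1→X.OO/OXX.; (1,3)=+0→X..O/OXXO*
ply 2, X at X..O/OXXO | (0,1)=+0→XX.O/OXXO*; (0,2)=+0→X.XO/OXXO
ply 3, O at XX.O/OXXO | (0,2)=+0→XXOO/OXXO*
ply 4: XXOO/OXXO is terminal +0 (X); from X..O/OXX. depth 6

O's best at [X..O/OXX.]: (1,3)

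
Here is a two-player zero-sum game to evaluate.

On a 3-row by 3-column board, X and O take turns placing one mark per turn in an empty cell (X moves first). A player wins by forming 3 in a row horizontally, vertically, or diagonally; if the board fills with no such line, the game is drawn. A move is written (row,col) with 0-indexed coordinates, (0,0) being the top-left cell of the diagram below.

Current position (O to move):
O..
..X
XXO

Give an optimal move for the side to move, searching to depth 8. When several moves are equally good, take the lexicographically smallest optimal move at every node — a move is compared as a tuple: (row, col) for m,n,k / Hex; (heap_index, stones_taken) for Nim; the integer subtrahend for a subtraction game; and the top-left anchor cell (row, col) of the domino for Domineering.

O's best at [O../..X/XXO]: (0,1)

ply 1, O at O../..X/XXO | (0,1)=+1→OO./..X/XXO*; (0,2)=+1→O.O/..X/XXO; (1,0)=-1→O../O.X/XXO; (1,1)=+1→O../.OX/XXO
ply 2, X at OO./..X/XXO | (0,2)=-1→OOX/..X/XXO*; (1,0)=-1→OO./X.X/XXO; (1,1)=-1→OO./.XX/XXO
ply 3, O at OOX/..X/XXO | (1,0)=-1→OOX/O.X/XXO; (1,1)=+1→OOX/.OX/XXO*
ply 4: OOX/.OX/XXO is terminal -1 (X); from O../..X/XXO depth 8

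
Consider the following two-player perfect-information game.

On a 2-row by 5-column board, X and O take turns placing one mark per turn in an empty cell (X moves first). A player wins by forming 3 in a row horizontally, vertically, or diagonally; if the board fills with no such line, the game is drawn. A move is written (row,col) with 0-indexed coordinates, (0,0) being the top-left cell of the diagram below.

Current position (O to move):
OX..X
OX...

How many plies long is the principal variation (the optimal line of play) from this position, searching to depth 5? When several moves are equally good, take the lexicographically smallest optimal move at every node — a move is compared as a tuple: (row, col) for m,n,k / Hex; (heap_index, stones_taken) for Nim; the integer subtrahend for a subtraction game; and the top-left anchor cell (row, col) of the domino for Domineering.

p1 O@[OX..X/OX...]: (0,2)[OXO.X/OX...]+0* (0,3)[OX.OX/OX...]+0 (1,2)[OX..X/OXO..]+0 (1,3)[OX..X/OX.O.]+0 (1,4)[OX..X/OX..O]+0
p2 X@[OXO.X/OX...]: (0,3)[OXOXX/OX...]+0* (1,2)[OXO.X/OXX..]+0 (1,3)[OXO.X/OX.X.]+0 (1,4)[OXO.X/OX..X]+0
p3 O@[OXOXX/OX...]: (1,2)[OXOXX/OXO..]+0* (1,3)[OXOXX/OX.O.]+0 (1,4)[OXOXX/OX..O]+0
p4 X@[OXOXX/OXO..]: (1,3)[OXOXX/OXOX.]+0* (1,4)[OXOXX/OXO.X]+0
p5 O@[OXOXX/OXOX.]: (1,4)[OXOXX/OXOXO]+0*
p6 X@[OXOXX/OXOXO] terminal +0; root [OX..X/OX...] d5

PV length from [OX..X/OX...]: 5 plies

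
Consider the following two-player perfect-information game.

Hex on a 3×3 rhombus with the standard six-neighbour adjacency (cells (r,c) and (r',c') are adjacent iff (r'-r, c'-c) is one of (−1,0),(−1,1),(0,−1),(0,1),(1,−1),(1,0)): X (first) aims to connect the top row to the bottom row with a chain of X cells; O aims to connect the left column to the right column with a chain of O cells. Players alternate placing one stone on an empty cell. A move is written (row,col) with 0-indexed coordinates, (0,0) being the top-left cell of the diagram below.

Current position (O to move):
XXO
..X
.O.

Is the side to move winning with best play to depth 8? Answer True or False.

O winning at [XXO/..X/.O.]: True

p1 O@[XXO/..X/.O.]: (1,0)[XXO/O.X/.O.]-1 (1,1)[XXO/.OX/.O.]+1* (2,0)[XXO/..X/OO.]+1 (2,2)[XXO/..X/.OO]-1
p2 X@[XXO/.OX/.O.]: (1,0)[XXO/XOX/.O.]-1* (2,0)[XXO/.OX/XO.]-1 (2,2)[XXO/.OX/.OX]-1
p3 O@[XXO/XOX/.O.]: (2,0)[XXO/XOX/OO.]+1* (2,2)[XXO/XOX/.OO]-1
p4 X@[XXO/XOX/OO.] terminal -1; root [XXO/..X/.O.] d8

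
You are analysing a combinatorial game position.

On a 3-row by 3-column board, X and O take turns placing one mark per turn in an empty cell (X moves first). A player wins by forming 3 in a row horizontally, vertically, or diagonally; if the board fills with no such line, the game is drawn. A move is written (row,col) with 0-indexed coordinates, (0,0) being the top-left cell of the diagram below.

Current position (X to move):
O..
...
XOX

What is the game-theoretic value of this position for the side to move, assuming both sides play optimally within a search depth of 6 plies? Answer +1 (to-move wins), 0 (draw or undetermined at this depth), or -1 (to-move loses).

value(O../.../XOX, X) = +1

ply 1, X at O../.../XOX | (0,1)=+0→OX./.../XOX; (0,2)=+1→O.X/.../XOX*; (1,0)=-1→O../X../XOX; (1,1)=+0→O../.X./XOX; (1,2)=+0→O../..X/XOX
ply 2, O at O.X/.../XOX | (0,1)=-1→OOX/.../XOX*; (1,0)=-1→O.X/O../XOX; (1,1)=-1→O.X/.O./XOX; (1,2)=-1→O.X/..O/XOX
ply 3, X at OOX/.../XOX | (1,0)=-1→OOX/X../XOX; (1,1)=+1→OOX/.X./XOX*; (1,2)=+1→OOX/..X/XOX
ply 4: OOX/.X./XOX is terminal -1 (O); from O../.../XOX depth 6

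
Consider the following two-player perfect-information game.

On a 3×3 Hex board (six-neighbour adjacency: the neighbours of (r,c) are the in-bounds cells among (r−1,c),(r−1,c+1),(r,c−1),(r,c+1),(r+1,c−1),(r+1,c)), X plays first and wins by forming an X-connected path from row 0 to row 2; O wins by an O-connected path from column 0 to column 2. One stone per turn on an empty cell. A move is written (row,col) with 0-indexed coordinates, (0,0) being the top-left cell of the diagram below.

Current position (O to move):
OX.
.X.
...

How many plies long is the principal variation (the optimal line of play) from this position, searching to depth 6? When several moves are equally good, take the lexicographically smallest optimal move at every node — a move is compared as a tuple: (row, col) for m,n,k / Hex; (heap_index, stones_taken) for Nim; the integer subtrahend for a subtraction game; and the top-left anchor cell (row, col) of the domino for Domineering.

[OX./.X./...] O move#1: (0,2):-1/OXO/.X./...*, (1,0):-1/OX./OX./..., (1,2):-1/OX./.XO/..., (2,0):-1/OX./.X./O.., (2,1):-1/OX./.X./.O., (2,2):-1/OX./.X./..O
[OXO/.X./...] X move#2: (1,0):+1/OXO/XX./...*, (1,2):+1/OXO/.XX/..., (2,0):+1/OXO/.X./X.., (2,1):+1/OXO/.X./.X., (2,2):+1/OXO/.X./..X
[OXO/XX./...] O move#3: (1,2):-1/OXO/XXO/...*, (2,0):-1/OXO/XX./O.., (2,1):-1/OXO/XX./.O., (2,2):-1/OXO/XX./..O
[OXO/XXO/...] X move#4: (2,0):+1/OXO/XXO/X..*, (2,1):+1/OXO/XXO/.X., (2,2):+1/OXO/XXO/..X
[OXO/XXO/X..] end (terminal -1, O#5); searched OX./.X./... to 6

PV length from [OX./.X./...]: 4 plies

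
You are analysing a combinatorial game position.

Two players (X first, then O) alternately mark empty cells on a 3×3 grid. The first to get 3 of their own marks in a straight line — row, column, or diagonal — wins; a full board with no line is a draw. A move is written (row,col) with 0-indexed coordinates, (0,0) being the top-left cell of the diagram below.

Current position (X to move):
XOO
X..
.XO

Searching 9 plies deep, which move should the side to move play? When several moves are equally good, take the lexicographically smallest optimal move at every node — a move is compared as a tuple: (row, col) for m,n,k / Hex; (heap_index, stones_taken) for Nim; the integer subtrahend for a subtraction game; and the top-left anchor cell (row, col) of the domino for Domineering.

p1 X@[XOO/X../.XO]: (1,1)[XOO/XX./.XO]-1 (1,2)[XOO/X.X/.XO]+1* (2,0)[XOO/X../XXO]+1
p2 O@[XOO/X.X/.XO]: (1,1)[XOO/XOX/.XO]-1* (2,0)[XOO/X.X/OXO]-1
p3 X@[XOO/XOX/.XO]: (2,0)[XOO/XOX/XXO]+1*
p4 O@[XOO/XOX/XXO] terminal -1; root [XOO/X../.XO] d9

X's best at [XOO/X../.XO]: (1,2)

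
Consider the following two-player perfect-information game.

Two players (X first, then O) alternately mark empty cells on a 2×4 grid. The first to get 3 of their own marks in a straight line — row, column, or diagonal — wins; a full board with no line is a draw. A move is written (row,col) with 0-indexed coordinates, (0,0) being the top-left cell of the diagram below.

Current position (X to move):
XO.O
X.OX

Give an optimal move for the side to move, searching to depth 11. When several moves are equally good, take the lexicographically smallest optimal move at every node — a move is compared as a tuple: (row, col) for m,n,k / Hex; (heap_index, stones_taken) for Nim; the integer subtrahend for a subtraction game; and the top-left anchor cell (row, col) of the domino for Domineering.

X's best at [XO.O/X.OX]: (0,2)

[XO.O/X.OX] X move#1: (0,2):+0/XOXO/X.OX*, (1,1):-1/XO.O/XXOX
[XOXO/X.OX] O move#2: (1,1):+0/XOXO/XOOX*
[XOXO/XOOX] end (terminal +0, X#3); searched XO.O/X.OX to 11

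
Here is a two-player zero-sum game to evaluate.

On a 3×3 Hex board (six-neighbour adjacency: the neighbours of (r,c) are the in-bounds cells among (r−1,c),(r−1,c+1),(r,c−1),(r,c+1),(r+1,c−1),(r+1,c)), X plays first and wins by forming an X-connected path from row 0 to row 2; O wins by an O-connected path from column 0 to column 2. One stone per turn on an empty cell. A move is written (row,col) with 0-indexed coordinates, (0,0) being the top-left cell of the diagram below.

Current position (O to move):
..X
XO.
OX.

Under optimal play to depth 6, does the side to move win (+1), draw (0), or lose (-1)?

ply 1, O at ..X/XO./OX. | (0,0)=-1→O.X/XO./OX.; (0,1)=-1→.OX/XO./OX.; (1,2)=+1→..X/XOO/OX.*; (2,2)=-1→..X/XO./OXO
ply 2: ..X/XOO/OX. is terminal -1 (X); from ..X/XO./OX. depth 6

value(..X/XO./OX., O) = +1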